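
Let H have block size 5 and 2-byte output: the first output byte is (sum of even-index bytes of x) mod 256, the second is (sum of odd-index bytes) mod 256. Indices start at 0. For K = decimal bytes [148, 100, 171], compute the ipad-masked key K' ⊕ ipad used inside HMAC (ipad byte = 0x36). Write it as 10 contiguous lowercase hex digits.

a2529d3636

Key decimal bytes [148, 100, 171] = 94 64 ab is 3 bytes ≤ B = 5; zero-pad to 5 bytes: K' = 94 64 ab 00 00.
XOR each byte with 0x36: 94⊕36=a2, 64⊕36=52, ab⊕36=9d, 00⊕36=36, 00⊕36=36.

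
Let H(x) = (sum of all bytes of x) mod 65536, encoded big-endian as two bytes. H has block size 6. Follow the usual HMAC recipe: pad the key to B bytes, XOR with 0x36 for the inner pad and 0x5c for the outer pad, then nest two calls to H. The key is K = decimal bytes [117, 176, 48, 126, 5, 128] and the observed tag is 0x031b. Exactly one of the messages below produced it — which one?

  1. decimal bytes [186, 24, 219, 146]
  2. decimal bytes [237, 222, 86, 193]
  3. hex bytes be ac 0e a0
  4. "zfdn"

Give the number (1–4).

1

Key decimal bytes [117, 176, 48, 126, 5, 128] = 75 b0 30 7e 05 80 is exactly B = 6 bytes: K' = 75 b0 30 7e 05 80.
K' ⊕ ipad = 43 86 06 48 33 b6; K' ⊕ opad = 29 ec 6c 22 59 dc.
m1: inner = H(43 86 06 48 33 b6 ba 18 db 92) = 04 3f; tag = H(29 ec 6c 22 59 dc 04 3f) = 031b ← matches
m2: inner = H(43 86 06 48 33 b6 ed de 56 c1) = 04 e2; tag = H(29 ec 6c 22 59 dc 04 e2) = 03be
m3: inner = H(43 86 06 48 33 b6 be ac 0e a0) = 04 18; tag = H(29 ec 6c 22 59 dc 04 18) = 02f4
m4: inner = H(43 86 06 48 33 b6 7a 66 64 6e) = 03 b2; tag = H(29 ec 6c 22 59 dc 03 b2) = 038d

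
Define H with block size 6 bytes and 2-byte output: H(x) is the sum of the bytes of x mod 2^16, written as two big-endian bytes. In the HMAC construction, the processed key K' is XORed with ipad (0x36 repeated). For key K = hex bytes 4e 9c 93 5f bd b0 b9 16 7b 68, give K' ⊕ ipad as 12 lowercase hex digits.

Key hex bytes 4e 9c 93 5f bd b0 b9 16 7b 68 is 10 bytes > B = 6, so hash it first: H(key) = 04 fb, then zero-pad to 6 bytes: K' = 04 fb 00 00 00 00.
XOR each byte with 0x36: 04⊕36=32, fb⊕36=cd, 00⊕36=36, 00⊕36=36, 00⊕36=36, 00⊕36=36.

32cd36363636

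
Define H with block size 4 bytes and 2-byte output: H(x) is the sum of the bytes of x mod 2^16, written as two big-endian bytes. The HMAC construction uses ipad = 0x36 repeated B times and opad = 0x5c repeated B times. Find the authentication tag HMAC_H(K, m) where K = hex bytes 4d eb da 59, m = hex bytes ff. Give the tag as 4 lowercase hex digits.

Key hex bytes 4d eb da 59 is exactly B = 4 bytes: K' = 4d eb da 59.
K' ⊕ ipad = 7b dd ec 6f.  K' ⊕ opad = 11 b7 86 05.
Inner input = (K'⊕ipad) ∥ m = 7b dd ec 6f ∥ ff.
Inner hash: sum = 123+221+236+111+255 = 946 → 03 b2.
Outer input = (K'⊕opad) ∥ inner = 11 b7 86 05 ∥ 03 b2.
Outer hash (tag): sum = 17+183+134+5+3+178 = 520 → 02 08.

0208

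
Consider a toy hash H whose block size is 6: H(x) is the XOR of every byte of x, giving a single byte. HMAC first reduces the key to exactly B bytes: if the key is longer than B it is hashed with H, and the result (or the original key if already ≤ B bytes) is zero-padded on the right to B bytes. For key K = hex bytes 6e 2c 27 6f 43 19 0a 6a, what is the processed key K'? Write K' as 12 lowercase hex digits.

|K| = 8 > B = 6, so first hash the key.
H(K): XOR 6e⊕2c⊕27⊕6f⊕43⊕19⊕0a⊕6a = 30.
Zero-pad H(K) = 30 to 6 bytes: K' = 30 00 00 00 00 00.

300000000000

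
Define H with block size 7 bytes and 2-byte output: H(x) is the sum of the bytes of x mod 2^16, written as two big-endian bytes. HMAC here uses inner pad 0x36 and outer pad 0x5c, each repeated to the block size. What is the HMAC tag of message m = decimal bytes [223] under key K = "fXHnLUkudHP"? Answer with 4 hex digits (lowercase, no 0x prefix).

Key "fXHnLUkudHP" = 66 58 48 6e 4c 55 6b 75 64 48 50 is 11 bytes > B = 7, so hash it first: H(key) = 03 f1, then zero-pad to 7 bytes: K' = 03 f1 00 00 00 00 00.
K' ⊕ ipad = 35 c7 36 36 36 36 36.  K' ⊕ opad = 5f ad 5c 5c 5c 5c 5c.
Inner input = (K'⊕ipad) ∥ m = 35 c7 36 36 36 36 36 ∥ df.
Inner hash: sum = 53+199+54+54+54+54+54+223 = 745 → 02 e9.
Outer input = (K'⊕opad) ∥ inner = 5f ad 5c 5c 5c 5c 5c ∥ 02 e9.
Outer hash (tag): sum = 95+173+92+92+92+92+92+2+233 = 963 → 03 c3.

03c3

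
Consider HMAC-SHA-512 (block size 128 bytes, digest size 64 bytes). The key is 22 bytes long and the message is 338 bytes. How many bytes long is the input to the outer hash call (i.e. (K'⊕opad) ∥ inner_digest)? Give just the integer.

192

Key is 22 ≤ 128 bytes, zero-padded: |K'| = 128.
Outer input = (K'⊕opad) ∥ H(inner) → 128 + 64 = 192 bytes.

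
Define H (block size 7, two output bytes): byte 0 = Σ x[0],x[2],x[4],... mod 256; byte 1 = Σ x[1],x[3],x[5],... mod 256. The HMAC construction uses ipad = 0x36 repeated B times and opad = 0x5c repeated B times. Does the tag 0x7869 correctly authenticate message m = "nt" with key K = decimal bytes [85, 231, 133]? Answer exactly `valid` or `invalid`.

Key decimal bytes [85, 231, 133] = 55 e7 85 is 3 bytes ≤ B = 7; zero-pad to 7 bytes: K' = 55 e7 85 00 00 00 00.
K' ⊕ ipad = 63 d1 b3 36 36 36 36; K' ⊕ opad = 09 bb d9 5c 5c 5c 5c.
Inner hash: even-index sum = 502 mod 256 = 246; odd-index sum = 427 mod 256 = 171 → f6 ab.
Outer hash (recomputed tag): even-index sum = 581 mod 256 = 69; odd-index sum = 617 mod 256 = 105 → 45 69.
Recomputed tag = 4569; claimed = 7869 → mismatch.

invalid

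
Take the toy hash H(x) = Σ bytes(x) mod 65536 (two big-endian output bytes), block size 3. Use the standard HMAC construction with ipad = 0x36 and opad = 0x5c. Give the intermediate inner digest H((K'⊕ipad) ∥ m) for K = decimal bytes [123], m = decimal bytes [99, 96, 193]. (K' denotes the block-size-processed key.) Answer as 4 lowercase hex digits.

023d

Key decimal bytes [123] = 7b is 1 byte ≤ B = 3; zero-pad to 3 bytes: K' = 7b 00 00.
K' ⊕ ipad = 4d 36 36.
Inner input = 4d 36 36 ∥ 63 60 c1.
Inner hash: sum = 77+54+54+99+96+193 = 573 → 02 3d.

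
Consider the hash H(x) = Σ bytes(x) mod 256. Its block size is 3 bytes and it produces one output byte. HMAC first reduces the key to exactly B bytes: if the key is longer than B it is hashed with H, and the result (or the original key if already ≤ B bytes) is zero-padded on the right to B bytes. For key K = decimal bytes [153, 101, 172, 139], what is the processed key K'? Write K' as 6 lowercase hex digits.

350000

|K| = 4 > B = 3, so first hash the key.
H(K): sum = 153+101+172+139 = 565; mod 256 = 53 → 35.
Zero-pad H(K) = 35 to 3 bytes: K' = 35 00 00.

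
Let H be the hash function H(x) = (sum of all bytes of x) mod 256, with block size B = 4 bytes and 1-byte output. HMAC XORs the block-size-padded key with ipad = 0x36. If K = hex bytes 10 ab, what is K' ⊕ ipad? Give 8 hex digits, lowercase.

269d3636

Key hex bytes 10 ab is 2 bytes ≤ B = 4; zero-pad to 4 bytes: K' = 10 ab 00 00.
XOR each byte with 0x36: 10⊕36=26, ab⊕36=9d, 00⊕36=36, 00⊕36=36.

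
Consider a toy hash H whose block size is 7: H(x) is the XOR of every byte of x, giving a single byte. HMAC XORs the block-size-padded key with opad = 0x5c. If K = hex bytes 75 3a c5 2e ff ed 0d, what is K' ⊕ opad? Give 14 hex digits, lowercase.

Key hex bytes 75 3a c5 2e ff ed 0d is exactly B = 7 bytes: K' = 75 3a c5 2e ff ed 0d.
XOR each byte with 0x5c: 75⊕5c=29, 3a⊕5c=66, c5⊕5c=99, 2e⊕5c=72, ff⊕5c=a3, ed⊕5c=b1, 0d⊕5c=51.

29669972a3b151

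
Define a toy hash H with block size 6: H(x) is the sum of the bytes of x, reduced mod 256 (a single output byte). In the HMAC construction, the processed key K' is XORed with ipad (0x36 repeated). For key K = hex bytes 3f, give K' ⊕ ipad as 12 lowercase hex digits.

Key hex bytes 3f is 1 byte ≤ B = 6; zero-pad to 6 bytes: K' = 3f 00 00 00 00 00.
XOR each byte with 0x36: 3f⊕36=09, 00⊕36=36, 00⊕36=36, 00⊕36=36, 00⊕36=36, 00⊕36=36.

093636363636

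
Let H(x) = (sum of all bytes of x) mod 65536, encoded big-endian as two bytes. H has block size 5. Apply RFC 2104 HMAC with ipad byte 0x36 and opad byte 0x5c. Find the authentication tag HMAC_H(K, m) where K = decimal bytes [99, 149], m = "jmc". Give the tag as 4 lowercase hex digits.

Key decimal bytes [99, 149] = 63 95 is 2 bytes ≤ B = 5; zero-pad to 5 bytes: K' = 63 95 00 00 00.
K' ⊕ ipad = 55 a3 36 36 36.  K' ⊕ opad = 3f c9 5c 5c 5c.
Inner input = (K'⊕ipad) ∥ m = 55 a3 36 36 36 ∥ 6a 6d 63.
Inner hash: sum = 85+163+54+54+54+106+109+99 = 724 → 02 d4.
Outer input = (K'⊕opad) ∥ inner = 3f c9 5c 5c 5c ∥ 02 d4.
Outer hash (tag): sum = 63+201+92+92+92+2+212 = 754 → 02 f2.

02f2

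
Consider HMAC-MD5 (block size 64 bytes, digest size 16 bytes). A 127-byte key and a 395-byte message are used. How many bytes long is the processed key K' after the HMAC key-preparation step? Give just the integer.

64

Key is 127 > 64 bytes, so it is hashed to 16 bytes then zero-padded to 64: |K'| = 64.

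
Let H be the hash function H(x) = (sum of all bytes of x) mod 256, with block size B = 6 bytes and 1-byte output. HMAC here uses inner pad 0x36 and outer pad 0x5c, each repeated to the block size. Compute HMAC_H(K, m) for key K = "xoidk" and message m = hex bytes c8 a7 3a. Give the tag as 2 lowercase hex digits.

eb

Key "xoidk" = 78 6f 69 64 6b is 5 bytes ≤ B = 6; zero-pad to 6 bytes: K' = 78 6f 69 64 6b 00.
K' ⊕ ipad = 4e 59 5f 52 5d 36.  K' ⊕ opad = 24 33 35 38 37 5c.
Inner input = (K'⊕ipad) ∥ m = 4e 59 5f 52 5d 36 ∥ c8 a7 3a.
Inner hash: sum = 78+89+95+82+93+54+200+167+58 = 916; mod 256 = 148 → 94.
Outer input = (K'⊕opad) ∥ inner = 24 33 35 38 37 5c ∥ 94.
Outer hash (tag): sum = 36+51+53+56+55+92+148 = 491; mod 256 = 235 → eb.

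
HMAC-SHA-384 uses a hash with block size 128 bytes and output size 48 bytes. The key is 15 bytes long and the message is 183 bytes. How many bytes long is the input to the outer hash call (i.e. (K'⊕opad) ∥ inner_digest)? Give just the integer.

176

Key is 15 ≤ 128 bytes, zero-padded: |K'| = 128.
Outer input = (K'⊕opad) ∥ H(inner) → 128 + 48 = 176 bytes.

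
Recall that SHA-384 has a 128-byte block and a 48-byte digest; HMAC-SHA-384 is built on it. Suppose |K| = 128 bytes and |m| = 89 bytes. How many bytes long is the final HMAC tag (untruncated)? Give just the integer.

The tag is one SHA-384 digest: 48 bytes.

48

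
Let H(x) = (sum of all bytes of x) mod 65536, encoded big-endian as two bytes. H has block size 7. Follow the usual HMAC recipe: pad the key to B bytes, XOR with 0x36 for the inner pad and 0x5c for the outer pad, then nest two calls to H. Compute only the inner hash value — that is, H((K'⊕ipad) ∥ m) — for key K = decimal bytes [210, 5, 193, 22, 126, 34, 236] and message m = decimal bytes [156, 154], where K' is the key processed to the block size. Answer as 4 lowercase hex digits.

049a

Key decimal bytes [210, 5, 193, 22, 126, 34, 236] = d2 05 c1 16 7e 22 ec is exactly B = 7 bytes: K' = d2 05 c1 16 7e 22 ec.
K' ⊕ ipad = e4 33 f7 20 48 14 da.
Inner input = e4 33 f7 20 48 14 da ∥ 9c 9a.
Inner hash: sum = 228+51+247+32+72+20+218+156+154 = 1178 → 04 9a.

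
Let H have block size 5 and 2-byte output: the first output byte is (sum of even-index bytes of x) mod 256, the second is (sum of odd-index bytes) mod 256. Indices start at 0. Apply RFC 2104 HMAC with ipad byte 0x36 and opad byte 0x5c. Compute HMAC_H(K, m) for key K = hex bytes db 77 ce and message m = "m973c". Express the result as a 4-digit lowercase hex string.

f30e

Key hex bytes db 77 ce is 3 bytes ≤ B = 5; zero-pad to 5 bytes: K' = db 77 ce 00 00.
K' ⊕ ipad = ed 41 f8 36 36.  K' ⊕ opad = 87 2b 92 5c 5c.
Inner input = (K'⊕ipad) ∥ m = ed 41 f8 36 36 ∥ 6d 39 37 33 63.
Inner hash: even-index sum = 647 mod 256 = 135; odd-index sum = 382 mod 256 = 126 → 87 7e.
Outer input = (K'⊕opad) ∥ inner = 87 2b 92 5c 5c ∥ 87 7e.
Outer hash (tag): even-index sum = 499 mod 256 = 243; odd-index sum = 270 mod 256 = 14 → f3 0e.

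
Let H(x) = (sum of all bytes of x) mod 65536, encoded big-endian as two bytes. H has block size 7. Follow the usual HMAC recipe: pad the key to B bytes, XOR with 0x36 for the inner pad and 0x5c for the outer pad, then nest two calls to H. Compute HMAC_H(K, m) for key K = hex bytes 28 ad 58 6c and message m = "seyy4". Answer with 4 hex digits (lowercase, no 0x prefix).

Key hex bytes 28 ad 58 6c is 4 bytes ≤ B = 7; zero-pad to 7 bytes: K' = 28 ad 58 6c 00 00 00.
K' ⊕ ipad = 1e 9b 6e 5a 36 36 36.  K' ⊕ opad = 74 f1 04 30 5c 5c 5c.
Inner input = (K'⊕ipad) ∥ m = 1e 9b 6e 5a 36 36 36 ∥ 73 65 79 79 34.
Inner hash: sum = 30+155+110+90+54+54+54+115+101+121+121+52 = 1057 → 04 21.
Outer input = (K'⊕opad) ∥ inner = 74 f1 04 30 5c 5c 5c ∥ 04 21.
Outer hash (tag): sum = 116+241+4+48+92+92+92+4+33 = 722 → 02 d2.

02d2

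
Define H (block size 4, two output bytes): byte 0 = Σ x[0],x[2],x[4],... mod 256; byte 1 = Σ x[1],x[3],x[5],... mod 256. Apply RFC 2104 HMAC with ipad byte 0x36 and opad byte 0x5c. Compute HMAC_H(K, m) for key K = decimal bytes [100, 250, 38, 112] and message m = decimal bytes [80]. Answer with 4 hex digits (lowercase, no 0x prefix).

Key decimal bytes [100, 250, 38, 112] = 64 fa 26 70 is exactly B = 4 bytes: K' = 64 fa 26 70.
K' ⊕ ipad = 52 cc 10 46.  K' ⊕ opad = 38 a6 7a 2c.
Inner input = (K'⊕ipad) ∥ m = 52 cc 10 46 ∥ 50.
Inner hash: even-index sum = 178 mod 256 = 178; odd-index sum = 274 mod 256 = 18 → b2 12.
Outer input = (K'⊕opad) ∥ inner = 38 a6 7a 2c ∥ b2 12.
Outer hash (tag): even-index sum = 356 mod 256 = 100; odd-index sum = 228 mod 256 = 228 → 64 e4.

64e4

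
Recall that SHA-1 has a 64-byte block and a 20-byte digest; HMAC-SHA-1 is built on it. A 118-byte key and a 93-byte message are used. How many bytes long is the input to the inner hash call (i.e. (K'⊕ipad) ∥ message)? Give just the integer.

Key is 118 > 64 bytes, so it is hashed to 20 bytes then zero-padded to 64: |K'| = 64.
Inner input = (K'⊕ipad) ∥ m → 64 + 93 = 157 bytes.

157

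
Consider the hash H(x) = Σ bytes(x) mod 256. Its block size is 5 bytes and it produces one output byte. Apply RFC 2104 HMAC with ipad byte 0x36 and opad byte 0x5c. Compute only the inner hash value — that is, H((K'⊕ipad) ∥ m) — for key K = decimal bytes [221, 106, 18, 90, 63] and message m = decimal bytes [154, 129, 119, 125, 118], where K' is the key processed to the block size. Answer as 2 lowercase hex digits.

65

Key decimal bytes [221, 106, 18, 90, 63] = dd 6a 12 5a 3f is exactly B = 5 bytes: K' = dd 6a 12 5a 3f.
K' ⊕ ipad = eb 5c 24 6c 09.
Inner input = eb 5c 24 6c 09 ∥ 9a 81 77 7d 76.
Inner hash: sum = 235+92+36+108+9+154+129+119+125+118 = 1125; mod 256 = 101 → 65.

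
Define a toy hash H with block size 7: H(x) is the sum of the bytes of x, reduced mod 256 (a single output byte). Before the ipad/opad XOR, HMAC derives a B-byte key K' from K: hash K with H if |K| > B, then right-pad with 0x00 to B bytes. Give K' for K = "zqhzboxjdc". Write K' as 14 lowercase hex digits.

|K| = 10 > B = 7, so first hash the key.
H(K): sum = 122+113+104+122+98+111+120+106+100+99 = 1095; mod 256 = 71 → 47.
Zero-pad H(K) = 47 to 7 bytes: K' = 47 00 00 00 00 00 00.

47000000000000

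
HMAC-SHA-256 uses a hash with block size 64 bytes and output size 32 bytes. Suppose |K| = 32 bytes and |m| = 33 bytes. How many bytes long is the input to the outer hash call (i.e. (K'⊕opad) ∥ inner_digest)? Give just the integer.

Key is 32 ≤ 64 bytes, zero-padded: |K'| = 64.
Outer input = (K'⊕opad) ∥ H(inner) → 64 + 32 = 96 bytes.

96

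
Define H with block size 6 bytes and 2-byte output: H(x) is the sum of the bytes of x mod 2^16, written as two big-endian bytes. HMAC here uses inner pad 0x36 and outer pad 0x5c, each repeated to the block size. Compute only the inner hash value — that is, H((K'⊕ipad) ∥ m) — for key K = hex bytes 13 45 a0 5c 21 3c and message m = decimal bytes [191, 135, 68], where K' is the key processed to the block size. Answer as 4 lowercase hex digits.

Key hex bytes 13 45 a0 5c 21 3c is exactly B = 6 bytes: K' = 13 45 a0 5c 21 3c.
K' ⊕ ipad = 25 73 96 6a 17 0a.
Inner input = 25 73 96 6a 17 0a ∥ bf 87 44.
Inner hash: sum = 37+115+150+106+23+10+191+135+68 = 835 → 03 43.

0343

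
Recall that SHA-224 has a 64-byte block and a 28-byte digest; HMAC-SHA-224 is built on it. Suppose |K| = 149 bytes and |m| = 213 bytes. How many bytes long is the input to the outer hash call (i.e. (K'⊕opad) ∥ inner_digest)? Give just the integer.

92

Key is 149 > 64 bytes, so it is hashed to 28 bytes then zero-padded to 64: |K'| = 64.
Outer input = (K'⊕opad) ∥ H(inner) → 64 + 28 = 92 bytes.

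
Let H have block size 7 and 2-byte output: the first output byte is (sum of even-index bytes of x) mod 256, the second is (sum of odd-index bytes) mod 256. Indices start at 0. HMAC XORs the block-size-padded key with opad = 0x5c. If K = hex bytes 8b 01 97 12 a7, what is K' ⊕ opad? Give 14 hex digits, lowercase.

Key hex bytes 8b 01 97 12 a7 is 5 bytes ≤ B = 7; zero-pad to 7 bytes: K' = 8b 01 97 12 a7 00 00.
XOR each byte with 0x5c: 8b⊕5c=d7, 01⊕5c=5d, 97⊕5c=cb, 12⊕5c=4e, a7⊕5c=fb, 00⊕5c=5c, 00⊕5c=5c.

d75dcb4efb5c5c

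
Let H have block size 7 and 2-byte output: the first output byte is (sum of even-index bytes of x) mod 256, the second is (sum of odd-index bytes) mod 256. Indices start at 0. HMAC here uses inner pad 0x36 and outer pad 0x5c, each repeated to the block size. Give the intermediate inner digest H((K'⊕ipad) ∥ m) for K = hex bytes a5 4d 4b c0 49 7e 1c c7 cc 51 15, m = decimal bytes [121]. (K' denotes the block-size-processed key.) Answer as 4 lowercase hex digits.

a27a

Key hex bytes a5 4d 4b c0 49 7e 1c c7 cc 51 15 is 11 bytes > B = 7, so hash it first: H(key) = 36 a3, then zero-pad to 7 bytes: K' = 36 a3 00 00 00 00 00.
K' ⊕ ipad = 00 95 36 36 36 36 36.
Inner input = 00 95 36 36 36 36 36 ∥ 79.
Inner hash: even-index sum = 162 mod 256 = 162; odd-index sum = 378 mod 256 = 122 → a2 7a.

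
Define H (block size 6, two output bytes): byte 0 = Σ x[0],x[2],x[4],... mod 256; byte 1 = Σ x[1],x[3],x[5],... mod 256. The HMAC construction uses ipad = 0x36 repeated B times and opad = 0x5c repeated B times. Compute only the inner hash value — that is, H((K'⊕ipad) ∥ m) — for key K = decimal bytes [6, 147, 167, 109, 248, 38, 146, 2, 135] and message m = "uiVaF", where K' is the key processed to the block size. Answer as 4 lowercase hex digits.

Key decimal bytes [6, 147, 167, 109, 248, 38, 146, 2, 135] = 06 93 a7 6d f8 26 92 02 87 is 9 bytes > B = 6, so hash it first: H(key) = be 28, then zero-pad to 6 bytes: K' = be 28 00 00 00 00.
K' ⊕ ipad = 88 1e 36 36 36 36.
Inner input = 88 1e 36 36 36 36 ∥ 75 69 56 61 46.
Inner hash: even-index sum = 517 mod 256 = 5; odd-index sum = 340 mod 256 = 84 → 05 54.

0554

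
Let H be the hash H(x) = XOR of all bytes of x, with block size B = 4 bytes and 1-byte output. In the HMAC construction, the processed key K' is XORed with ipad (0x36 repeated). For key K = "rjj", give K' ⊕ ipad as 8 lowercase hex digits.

Key "rjj" = 72 6a 6a is 3 bytes ≤ B = 4; zero-pad to 4 bytes: K' = 72 6a 6a 00.
XOR each byte with 0x36: 72⊕36=44, 6a⊕36=5c, 6a⊕36=5c, 00⊕36=36.

445c5c36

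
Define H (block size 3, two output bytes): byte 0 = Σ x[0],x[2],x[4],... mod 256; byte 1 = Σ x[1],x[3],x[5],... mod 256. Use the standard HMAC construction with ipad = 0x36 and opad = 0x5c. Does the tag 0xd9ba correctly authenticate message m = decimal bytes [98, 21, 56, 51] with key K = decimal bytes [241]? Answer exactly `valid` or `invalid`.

Key decimal bytes [241] = f1 is 1 byte ≤ B = 3; zero-pad to 3 bytes: K' = f1 00 00.
K' ⊕ ipad = c7 36 36; K' ⊕ opad = ad 5c 5c.
Inner hash: even-index sum = 325 mod 256 = 69; odd-index sum = 208 mod 256 = 208 → 45 d0.
Outer hash (recomputed tag): even-index sum = 473 mod 256 = 217; odd-index sum = 161 mod 256 = 161 → d9 a1.
Recomputed tag = d9a1; claimed = d9ba → mismatch.

invalid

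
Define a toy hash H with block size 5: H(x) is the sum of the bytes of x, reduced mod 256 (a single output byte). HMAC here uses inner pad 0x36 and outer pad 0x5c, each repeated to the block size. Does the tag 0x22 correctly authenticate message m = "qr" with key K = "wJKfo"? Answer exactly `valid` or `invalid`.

invalid

Key "wJKfo" = 77 4a 4b 66 6f is exactly B = 5 bytes: K' = 77 4a 4b 66 6f.
K' ⊕ ipad = 41 7c 7d 50 59; K' ⊕ opad = 2b 16 17 3a 33.
Inner hash: sum = 65+124+125+80+89+113+114 = 710; mod 256 = 198 → c6.
Outer hash (recomputed tag): sum = 43+22+23+58+51+198 = 395; mod 256 = 139 → 8b.
Recomputed tag = 8b; claimed = 22 → mismatch.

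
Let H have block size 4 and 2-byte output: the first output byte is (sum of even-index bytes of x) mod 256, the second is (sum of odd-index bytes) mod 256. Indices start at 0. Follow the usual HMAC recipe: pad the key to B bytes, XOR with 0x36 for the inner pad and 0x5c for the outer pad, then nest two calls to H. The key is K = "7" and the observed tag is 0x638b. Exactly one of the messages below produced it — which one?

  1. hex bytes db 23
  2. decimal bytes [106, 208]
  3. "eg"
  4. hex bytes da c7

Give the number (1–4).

Key "7" = 37 is 1 byte ≤ B = 4; zero-pad to 4 bytes: K' = 37 00 00 00.
K' ⊕ ipad = 01 36 36 36; K' ⊕ opad = 6b 5c 5c 5c.
m1: inner = H(01 36 36 36 db 23) = 12 8f; tag = H(6b 5c 5c 5c 12 8f) = d947
m2: inner = H(01 36 36 36 6a d0) = a1 3c; tag = H(6b 5c 5c 5c a1 3c) = 68f4
m3: inner = H(01 36 36 36 65 67) = 9c d3; tag = H(6b 5c 5c 5c 9c d3) = 638b ← matches
m4: inner = H(01 36 36 36 da c7) = 11 33; tag = H(6b 5c 5c 5c 11 33) = d8eb

3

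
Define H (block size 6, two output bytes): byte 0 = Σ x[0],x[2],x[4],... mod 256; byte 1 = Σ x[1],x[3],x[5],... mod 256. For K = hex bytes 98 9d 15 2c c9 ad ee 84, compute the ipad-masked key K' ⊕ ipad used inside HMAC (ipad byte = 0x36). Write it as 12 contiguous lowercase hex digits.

52cc36363636

Key hex bytes 98 9d 15 2c c9 ad ee 84 is 8 bytes > B = 6, so hash it first: H(key) = 64 fa, then zero-pad to 6 bytes: K' = 64 fa 00 00 00 00.
XOR each byte with 0x36: 64⊕36=52, fa⊕36=cc, 00⊕36=36, 00⊕36=36, 00⊕36=36, 00⊕36=36.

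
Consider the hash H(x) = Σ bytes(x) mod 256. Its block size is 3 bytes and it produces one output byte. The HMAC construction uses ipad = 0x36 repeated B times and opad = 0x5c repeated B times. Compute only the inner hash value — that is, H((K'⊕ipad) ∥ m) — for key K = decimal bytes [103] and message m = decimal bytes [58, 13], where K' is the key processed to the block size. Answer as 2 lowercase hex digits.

Key decimal bytes [103] = 67 is 1 byte ≤ B = 3; zero-pad to 3 bytes: K' = 67 00 00.
K' ⊕ ipad = 51 36 36.
Inner input = 51 36 36 ∥ 3a 0d.
Inner hash: sum = 81+54+54+58+13 = 260; mod 256 = 4 → 04.

04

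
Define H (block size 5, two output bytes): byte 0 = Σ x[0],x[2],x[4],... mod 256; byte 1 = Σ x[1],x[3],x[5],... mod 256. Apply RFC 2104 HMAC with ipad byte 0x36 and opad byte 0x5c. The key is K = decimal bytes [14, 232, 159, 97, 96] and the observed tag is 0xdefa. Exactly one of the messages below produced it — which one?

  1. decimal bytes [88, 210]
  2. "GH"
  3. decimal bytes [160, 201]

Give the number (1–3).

Key decimal bytes [14, 232, 159, 97, 96] = 0e e8 9f 61 60 is exactly B = 5 bytes: K' = 0e e8 9f 61 60.
K' ⊕ ipad = 38 de a9 57 56; K' ⊕ opad = 52 b4 c3 3d 3c.
m1: inner = H(38 de a9 57 56 58 d2) = 09 8d; tag = H(52 b4 c3 3d 3c 09 8d) = defa ← matches
m2: inner = H(38 de a9 57 56 47 48) = 7f 7c; tag = H(52 b4 c3 3d 3c 7f 7c) = cd70
m3: inner = H(38 de a9 57 56 a0 c9) = 00 d5; tag = H(52 b4 c3 3d 3c 00 d5) = 26f1

1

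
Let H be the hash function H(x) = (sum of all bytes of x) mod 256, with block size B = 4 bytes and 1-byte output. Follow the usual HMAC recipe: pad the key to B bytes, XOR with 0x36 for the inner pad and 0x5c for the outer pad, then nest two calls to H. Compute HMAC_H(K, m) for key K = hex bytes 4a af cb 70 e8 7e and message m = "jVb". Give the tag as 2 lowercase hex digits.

4a

Key hex bytes 4a af cb 70 e8 7e is 6 bytes > B = 4, so hash it first: H(key) = 9a, then zero-pad to 4 bytes: K' = 9a 00 00 00.
K' ⊕ ipad = ac 36 36 36.  K' ⊕ opad = c6 5c 5c 5c.
Inner input = (K'⊕ipad) ∥ m = ac 36 36 36 ∥ 6a 56 62.
Inner hash: sum = 172+54+54+54+106+86+98 = 624; mod 256 = 112 → 70.
Outer input = (K'⊕opad) ∥ inner = c6 5c 5c 5c ∥ 70.
Outer hash (tag): sum = 198+92+92+92+112 = 586; mod 256 = 74 → 4a.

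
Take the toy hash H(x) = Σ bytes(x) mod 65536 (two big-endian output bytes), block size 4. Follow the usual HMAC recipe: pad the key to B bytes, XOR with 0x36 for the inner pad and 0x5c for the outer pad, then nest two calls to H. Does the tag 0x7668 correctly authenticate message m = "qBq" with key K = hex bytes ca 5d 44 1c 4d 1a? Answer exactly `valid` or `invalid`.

Key hex bytes ca 5d 44 1c 4d 1a is 6 bytes > B = 4, so hash it first: H(key) = 01 ee, then zero-pad to 4 bytes: K' = 01 ee 00 00.
K' ⊕ ipad = 37 d8 36 36; K' ⊕ opad = 5d b2 5c 5c.
Inner hash: sum = 55+216+54+54+113+66+113 = 671 → 02 9f.
Outer hash (recomputed tag): sum = 93+178+92+92+2+159 = 616 → 02 68.
Recomputed tag = 0268; claimed = 7668 → mismatch.

invalid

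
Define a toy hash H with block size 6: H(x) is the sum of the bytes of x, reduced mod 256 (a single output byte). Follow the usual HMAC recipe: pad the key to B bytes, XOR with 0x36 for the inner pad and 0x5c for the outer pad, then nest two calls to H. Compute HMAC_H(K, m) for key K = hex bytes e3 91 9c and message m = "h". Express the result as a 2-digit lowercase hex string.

90

Key hex bytes e3 91 9c is 3 bytes ≤ B = 6; zero-pad to 6 bytes: K' = e3 91 9c 00 00 00.
K' ⊕ ipad = d5 a7 aa 36 36 36.  K' ⊕ opad = bf cd c0 5c 5c 5c.
Inner input = (K'⊕ipad) ∥ m = d5 a7 aa 36 36 36 ∥ 68.
Inner hash: sum = 213+167+170+54+54+54+104 = 816; mod 256 = 48 → 30.
Outer input = (K'⊕opad) ∥ inner = bf cd c0 5c 5c 5c ∥ 30.
Outer hash (tag): sum = 191+205+192+92+92+92+48 = 912; mod 256 = 144 → 90.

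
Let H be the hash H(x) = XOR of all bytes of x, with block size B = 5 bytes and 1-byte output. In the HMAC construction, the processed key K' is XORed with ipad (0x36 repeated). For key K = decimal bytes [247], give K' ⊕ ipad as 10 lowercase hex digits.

c136363636

Key decimal bytes [247] = f7 is 1 byte ≤ B = 5; zero-pad to 5 bytes: K' = f7 00 00 00 00.
XOR each byte with 0x36: f7⊕36=c1, 00⊕36=36, 00⊕36=36, 00⊕36=36, 00⊕36=36.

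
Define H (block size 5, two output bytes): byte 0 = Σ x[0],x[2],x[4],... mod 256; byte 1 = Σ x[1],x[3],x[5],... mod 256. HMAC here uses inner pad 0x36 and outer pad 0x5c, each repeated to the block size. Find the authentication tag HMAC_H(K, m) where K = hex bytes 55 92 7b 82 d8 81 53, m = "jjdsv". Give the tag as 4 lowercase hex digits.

7c3b

Key hex bytes 55 92 7b 82 d8 81 53 is 7 bytes > B = 5, so hash it first: H(key) = fb 95, then zero-pad to 5 bytes: K' = fb 95 00 00 00.
K' ⊕ ipad = cd a3 36 36 36.  K' ⊕ opad = a7 c9 5c 5c 5c.
Inner input = (K'⊕ipad) ∥ m = cd a3 36 36 36 ∥ 6a 6a 64 73 76.
Inner hash: even-index sum = 534 mod 256 = 22; odd-index sum = 541 mod 256 = 29 → 16 1d.
Outer input = (K'⊕opad) ∥ inner = a7 c9 5c 5c 5c ∥ 16 1d.
Outer hash (tag): even-index sum = 380 mod 256 = 124; odd-index sum = 315 mod 256 = 59 → 7c 3b.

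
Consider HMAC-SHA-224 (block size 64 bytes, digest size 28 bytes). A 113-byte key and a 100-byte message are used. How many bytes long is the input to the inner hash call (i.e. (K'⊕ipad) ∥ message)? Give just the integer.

Key is 113 > 64 bytes, so it is hashed to 28 bytes then zero-padded to 64: |K'| = 64.
Inner input = (K'⊕ipad) ∥ m → 64 + 100 = 164 bytes.

164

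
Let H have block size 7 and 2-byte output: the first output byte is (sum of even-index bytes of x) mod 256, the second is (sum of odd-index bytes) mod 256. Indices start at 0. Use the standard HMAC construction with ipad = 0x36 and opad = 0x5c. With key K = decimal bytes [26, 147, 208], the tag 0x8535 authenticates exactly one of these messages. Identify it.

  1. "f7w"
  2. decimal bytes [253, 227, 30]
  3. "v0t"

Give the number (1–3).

3

Key decimal bytes [26, 147, 208] = 1a 93 d0 is 3 bytes ≤ B = 7; zero-pad to 7 bytes: K' = 1a 93 d0 00 00 00 00.
K' ⊕ ipad = 2c a5 e6 36 36 36 36; K' ⊕ opad = 46 cf 8c 5c 5c 5c 5c.
m1: inner = H(2c a5 e6 36 36 36 36 66 37 77) = b5 ee; tag = H(46 cf 8c 5c 5c 5c 5c b5 ee) = 783c
m2: inner = H(2c a5 e6 36 36 36 36 fd e3 1e) = 61 2c; tag = H(46 cf 8c 5c 5c 5c 5c 61 2c) = b6e8
m3: inner = H(2c a5 e6 36 36 36 36 76 30 74) = ae fb; tag = H(46 cf 8c 5c 5c 5c 5c ae fb) = 8535 ← matches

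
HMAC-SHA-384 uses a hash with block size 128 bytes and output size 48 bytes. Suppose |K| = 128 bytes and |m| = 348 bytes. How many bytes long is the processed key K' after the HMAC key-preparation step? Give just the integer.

Key is 128 ≤ 128 bytes, zero-padded: |K'| = 128.

128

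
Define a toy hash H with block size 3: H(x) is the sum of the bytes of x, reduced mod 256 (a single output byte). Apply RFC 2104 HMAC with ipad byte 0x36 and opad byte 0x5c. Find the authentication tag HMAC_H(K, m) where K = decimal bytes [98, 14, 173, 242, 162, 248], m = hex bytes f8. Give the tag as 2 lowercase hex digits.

Key decimal bytes [98, 14, 173, 242, 162, 248] = 62 0e ad f2 a2 f8 is 6 bytes > B = 3, so hash it first: H(key) = a9, then zero-pad to 3 bytes: K' = a9 00 00.
K' ⊕ ipad = 9f 36 36.  K' ⊕ opad = f5 5c 5c.
Inner input = (K'⊕ipad) ∥ m = 9f 36 36 ∥ f8.
Inner hash: sum = 159+54+54+248 = 515; mod 256 = 3 → 03.
Outer input = (K'⊕opad) ∥ inner = f5 5c 5c ∥ 03.
Outer hash (tag): sum = 245+92+92+3 = 432; mod 256 = 176 → b0.

b0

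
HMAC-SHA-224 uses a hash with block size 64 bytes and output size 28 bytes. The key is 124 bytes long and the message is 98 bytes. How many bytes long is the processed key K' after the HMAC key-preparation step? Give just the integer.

64

Key is 124 > 64 bytes, so it is hashed to 28 bytes then zero-padded to 64: |K'| = 64.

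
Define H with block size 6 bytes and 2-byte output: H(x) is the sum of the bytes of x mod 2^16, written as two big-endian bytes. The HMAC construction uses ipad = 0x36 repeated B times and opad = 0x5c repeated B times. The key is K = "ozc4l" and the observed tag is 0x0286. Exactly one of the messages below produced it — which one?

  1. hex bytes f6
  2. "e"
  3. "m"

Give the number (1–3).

Key "ozc4l" = 6f 7a 63 34 6c is 5 bytes ≤ B = 6; zero-pad to 6 bytes: K' = 6f 7a 63 34 6c 00.
K' ⊕ ipad = 59 4c 55 02 5a 36; K' ⊕ opad = 33 26 3f 68 30 5c.
m1: inner = H(59 4c 55 02 5a 36 f6) = 02 82; tag = H(33 26 3f 68 30 5c 02 82) = 0210
m2: inner = H(59 4c 55 02 5a 36 65) = 01 f1; tag = H(33 26 3f 68 30 5c 01 f1) = 027e
m3: inner = H(59 4c 55 02 5a 36 6d) = 01 f9; tag = H(33 26 3f 68 30 5c 01 f9) = 0286 ← matches

3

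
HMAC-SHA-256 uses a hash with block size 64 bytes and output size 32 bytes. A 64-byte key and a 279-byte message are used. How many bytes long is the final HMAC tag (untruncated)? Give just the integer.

32

The tag is one SHA-256 digest: 32 bytes.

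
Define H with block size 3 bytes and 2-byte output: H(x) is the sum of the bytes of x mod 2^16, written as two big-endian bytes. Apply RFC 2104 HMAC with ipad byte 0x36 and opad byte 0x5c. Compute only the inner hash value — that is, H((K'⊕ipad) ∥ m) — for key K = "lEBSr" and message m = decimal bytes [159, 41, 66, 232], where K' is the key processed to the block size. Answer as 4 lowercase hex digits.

Key "lEBSr" = 6c 45 42 53 72 is 5 bytes > B = 3, so hash it first: H(key) = 01 b8, then zero-pad to 3 bytes: K' = 01 b8 00.
K' ⊕ ipad = 37 8e 36.
Inner input = 37 8e 36 ∥ 9f 29 42 e8.
Inner hash: sum = 55+142+54+159+41+66+232 = 749 → 02 ed.

02ed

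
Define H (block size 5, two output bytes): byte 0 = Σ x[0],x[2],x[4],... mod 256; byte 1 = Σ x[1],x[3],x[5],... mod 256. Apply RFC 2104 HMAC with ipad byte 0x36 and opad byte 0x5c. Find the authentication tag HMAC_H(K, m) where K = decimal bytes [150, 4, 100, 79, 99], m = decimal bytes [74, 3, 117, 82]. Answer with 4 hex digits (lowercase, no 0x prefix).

Key decimal bytes [150, 4, 100, 79, 99] = 96 04 64 4f 63 is exactly B = 5 bytes: K' = 96 04 64 4f 63.
K' ⊕ ipad = a0 32 52 79 55.  K' ⊕ opad = ca 58 38 13 3f.
Inner input = (K'⊕ipad) ∥ m = a0 32 52 79 55 ∥ 4a 03 75 52.
Inner hash: even-index sum = 412 mod 256 = 156; odd-index sum = 362 mod 256 = 106 → 9c 6a.
Outer input = (K'⊕opad) ∥ inner = ca 58 38 13 3f ∥ 9c 6a.
Outer hash (tag): even-index sum = 427 mod 256 = 171; odd-index sum = 263 mod 256 = 7 → ab 07.

ab07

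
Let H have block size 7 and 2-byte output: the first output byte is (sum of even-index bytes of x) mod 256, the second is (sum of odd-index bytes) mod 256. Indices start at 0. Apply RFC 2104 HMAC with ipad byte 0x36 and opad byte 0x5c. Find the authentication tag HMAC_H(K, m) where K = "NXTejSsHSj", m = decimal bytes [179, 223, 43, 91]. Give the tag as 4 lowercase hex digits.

Key "NXTejSsHSj" = 4e 58 54 65 6a 53 73 48 53 6a is 10 bytes > B = 7, so hash it first: H(key) = d2 c2, then zero-pad to 7 bytes: K' = d2 c2 00 00 00 00 00.
K' ⊕ ipad = e4 f4 36 36 36 36 36.  K' ⊕ opad = 8e 9e 5c 5c 5c 5c 5c.
Inner input = (K'⊕ipad) ∥ m = e4 f4 36 36 36 36 36 ∥ b3 df 2b 5b.
Inner hash: even-index sum = 704 mod 256 = 192; odd-index sum = 574 mod 256 = 62 → c0 3e.
Outer input = (K'⊕opad) ∥ inner = 8e 9e 5c 5c 5c 5c 5c ∥ c0 3e.
Outer hash (tag): even-index sum = 480 mod 256 = 224; odd-index sum = 534 mod 256 = 22 → e0 16.

e016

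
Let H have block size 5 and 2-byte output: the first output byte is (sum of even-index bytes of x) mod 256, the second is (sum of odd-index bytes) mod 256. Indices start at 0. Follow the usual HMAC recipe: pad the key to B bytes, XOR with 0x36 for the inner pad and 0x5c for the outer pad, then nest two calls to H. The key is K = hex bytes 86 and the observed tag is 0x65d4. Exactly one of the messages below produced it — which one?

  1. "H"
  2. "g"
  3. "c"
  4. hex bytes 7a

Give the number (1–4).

2

Key hex bytes 86 is 1 byte ≤ B = 5; zero-pad to 5 bytes: K' = 86 00 00 00 00.
K' ⊕ ipad = b0 36 36 36 36; K' ⊕ opad = da 5c 5c 5c 5c.
m1: inner = H(b0 36 36 36 36 48) = 1c b4; tag = H(da 5c 5c 5c 5c 1c b4) = 46d4
m2: inner = H(b0 36 36 36 36 67) = 1c d3; tag = H(da 5c 5c 5c 5c 1c d3) = 65d4 ← matches
m3: inner = H(b0 36 36 36 36 63) = 1c cf; tag = H(da 5c 5c 5c 5c 1c cf) = 61d4
m4: inner = H(b0 36 36 36 36 7a) = 1c e6; tag = H(da 5c 5c 5c 5c 1c e6) = 78d4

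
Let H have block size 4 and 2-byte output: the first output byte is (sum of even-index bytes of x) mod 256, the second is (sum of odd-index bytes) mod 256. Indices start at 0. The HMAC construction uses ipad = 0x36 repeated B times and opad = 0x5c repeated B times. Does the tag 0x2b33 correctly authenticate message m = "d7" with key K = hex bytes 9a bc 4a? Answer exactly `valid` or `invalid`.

Key hex bytes 9a bc 4a is 3 bytes ≤ B = 4; zero-pad to 4 bytes: K' = 9a bc 4a 00.
K' ⊕ ipad = ac 8a 7c 36; K' ⊕ opad = c6 e0 16 5c.
Inner hash: even-index sum = 396 mod 256 = 140; odd-index sum = 247 mod 256 = 247 → 8c f7.
Outer hash (recomputed tag): even-index sum = 360 mod 256 = 104; odd-index sum = 563 mod 256 = 51 → 68 33.
Recomputed tag = 6833; claimed = 2b33 → mismatch.

invalid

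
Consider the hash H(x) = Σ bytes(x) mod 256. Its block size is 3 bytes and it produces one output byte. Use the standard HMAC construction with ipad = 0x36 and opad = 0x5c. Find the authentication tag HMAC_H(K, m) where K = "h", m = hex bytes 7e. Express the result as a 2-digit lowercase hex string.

Key "h" = 68 is 1 byte ≤ B = 3; zero-pad to 3 bytes: K' = 68 00 00.
K' ⊕ ipad = 5e 36 36.  K' ⊕ opad = 34 5c 5c.
Inner input = (K'⊕ipad) ∥ m = 5e 36 36 ∥ 7e.
Inner hash: sum = 94+54+54+126 = 328; mod 256 = 72 → 48.
Outer input = (K'⊕opad) ∥ inner = 34 5c 5c ∥ 48.
Outer hash (tag): sum = 52+92+92+72 = 308; mod 256 = 52 → 34.

34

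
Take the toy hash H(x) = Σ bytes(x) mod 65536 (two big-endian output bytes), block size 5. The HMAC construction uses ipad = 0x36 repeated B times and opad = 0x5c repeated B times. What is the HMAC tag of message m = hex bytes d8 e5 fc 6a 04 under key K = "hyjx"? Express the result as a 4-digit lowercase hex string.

01c7

Key "hyjx" = 68 79 6a 78 is 4 bytes ≤ B = 5; zero-pad to 5 bytes: K' = 68 79 6a 78 00.
K' ⊕ ipad = 5e 4f 5c 4e 36.  K' ⊕ opad = 34 25 36 24 5c.
Inner input = (K'⊕ipad) ∥ m = 5e 4f 5c 4e 36 ∥ d8 e5 fc 6a 04.
Inner hash: sum = 94+79+92+78+54+216+229+252+106+4 = 1204 → 04 b4.
Outer input = (K'⊕opad) ∥ inner = 34 25 36 24 5c ∥ 04 b4.
Outer hash (tag): sum = 52+37+54+36+92+4+180 = 455 → 01 c7.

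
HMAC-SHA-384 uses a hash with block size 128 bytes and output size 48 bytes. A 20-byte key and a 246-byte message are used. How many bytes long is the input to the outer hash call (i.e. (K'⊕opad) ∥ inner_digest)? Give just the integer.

Key is 20 ≤ 128 bytes, zero-padded: |K'| = 128.
Outer input = (K'⊕opad) ∥ H(inner) → 128 + 48 = 176 bytes.

176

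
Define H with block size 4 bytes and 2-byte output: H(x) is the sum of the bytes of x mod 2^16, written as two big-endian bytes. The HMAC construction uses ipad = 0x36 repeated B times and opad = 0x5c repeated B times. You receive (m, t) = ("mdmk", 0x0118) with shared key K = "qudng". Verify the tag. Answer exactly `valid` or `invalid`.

Key "qudng" = 71 75 64 6e 67 is 5 bytes > B = 4, so hash it first: H(key) = 02 1f, then zero-pad to 4 bytes: K' = 02 1f 00 00.
K' ⊕ ipad = 34 29 36 36; K' ⊕ opad = 5e 43 5c 5c.
Inner hash: sum = 52+41+54+54+109+100+109+107 = 626 → 02 72.
Outer hash (recomputed tag): sum = 94+67+92+92+2+114 = 461 → 01 cd.
Recomputed tag = 01cd; claimed = 0118 → mismatch.

invalid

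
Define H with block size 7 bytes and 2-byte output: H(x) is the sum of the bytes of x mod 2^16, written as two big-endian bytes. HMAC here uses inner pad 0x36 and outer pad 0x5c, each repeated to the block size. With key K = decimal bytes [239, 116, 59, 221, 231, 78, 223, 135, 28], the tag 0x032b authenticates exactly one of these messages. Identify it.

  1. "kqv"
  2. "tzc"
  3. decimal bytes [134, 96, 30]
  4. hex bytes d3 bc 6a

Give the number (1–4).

2

Key decimal bytes [239, 116, 59, 221, 231, 78, 223, 135, 28] = ef 74 3b dd e7 4e df 87 1c is 9 bytes > B = 7, so hash it first: H(key) = 05 32, then zero-pad to 7 bytes: K' = 05 32 00 00 00 00 00.
K' ⊕ ipad = 33 04 36 36 36 36 36; K' ⊕ opad = 59 6e 5c 5c 5c 5c 5c.
m1: inner = H(33 04 36 36 36 36 36 6b 71 76) = 02 97; tag = H(59 6e 5c 5c 5c 5c 5c 02 97) = 032c
m2: inner = H(33 04 36 36 36 36 36 74 7a 63) = 02 96; tag = H(59 6e 5c 5c 5c 5c 5c 02 96) = 032b ← matches
m3: inner = H(33 04 36 36 36 36 36 86 60 1e) = 02 49; tag = H(59 6e 5c 5c 5c 5c 5c 02 49) = 02de
m4: inner = H(33 04 36 36 36 36 36 d3 bc 6a) = 03 3e; tag = H(59 6e 5c 5c 5c 5c 5c 03 3e) = 02d4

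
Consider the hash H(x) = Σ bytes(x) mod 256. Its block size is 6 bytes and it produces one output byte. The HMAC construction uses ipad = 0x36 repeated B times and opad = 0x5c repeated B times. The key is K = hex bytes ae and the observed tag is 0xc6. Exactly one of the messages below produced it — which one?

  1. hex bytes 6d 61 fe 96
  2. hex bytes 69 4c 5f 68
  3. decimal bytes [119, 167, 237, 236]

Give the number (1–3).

Key hex bytes ae is 1 byte ≤ B = 6; zero-pad to 6 bytes: K' = ae 00 00 00 00 00.
K' ⊕ ipad = 98 36 36 36 36 36; K' ⊕ opad = f2 5c 5c 5c 5c 5c.
m1: inner = H(98 36 36 36 36 36 6d 61 fe 96) = 08; tag = H(f2 5c 5c 5c 5c 5c 08) = c6 ← matches
m2: inner = H(98 36 36 36 36 36 69 4c 5f 68) = 22; tag = H(f2 5c 5c 5c 5c 5c 22) = e0
m3: inner = H(98 36 36 36 36 36 77 a7 ed ec) = 9d; tag = H(f2 5c 5c 5c 5c 5c 9d) = 5b

1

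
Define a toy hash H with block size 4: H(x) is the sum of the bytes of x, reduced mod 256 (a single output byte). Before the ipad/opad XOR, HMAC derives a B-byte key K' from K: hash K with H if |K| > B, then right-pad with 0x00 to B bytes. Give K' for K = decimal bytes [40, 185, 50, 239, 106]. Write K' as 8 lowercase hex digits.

6c000000

|K| = 5 > B = 4, so first hash the key.
H(K): sum = 40+185+50+239+106 = 620; mod 256 = 108 → 6c.
Zero-pad H(K) = 6c to 4 bytes: K' = 6c 00 00 00.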